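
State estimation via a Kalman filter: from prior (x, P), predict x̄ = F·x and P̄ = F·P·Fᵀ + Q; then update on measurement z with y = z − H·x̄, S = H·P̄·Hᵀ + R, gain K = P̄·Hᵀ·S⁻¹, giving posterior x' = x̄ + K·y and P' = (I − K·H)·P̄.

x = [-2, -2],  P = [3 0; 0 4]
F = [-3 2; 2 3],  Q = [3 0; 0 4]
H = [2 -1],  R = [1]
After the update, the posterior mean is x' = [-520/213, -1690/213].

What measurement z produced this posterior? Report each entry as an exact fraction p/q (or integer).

z = [3]

x̄ = F·x = [2, -10]
P̄ = F·P·Fᵀ + Q = [46 6; 6 52]
S = H·P̄·Hᵀ + R = [213]
K = P̄·Hᵀ·S⁻¹ = [86/213; -40/213]
x' − x̄ = [-946/213, 440/213] = K·y
y = (KᵀK)⁻¹·Kᵀ·(x' − x̄) = [-11]
z = y + H·x̄ = [-11] + [14] = [3]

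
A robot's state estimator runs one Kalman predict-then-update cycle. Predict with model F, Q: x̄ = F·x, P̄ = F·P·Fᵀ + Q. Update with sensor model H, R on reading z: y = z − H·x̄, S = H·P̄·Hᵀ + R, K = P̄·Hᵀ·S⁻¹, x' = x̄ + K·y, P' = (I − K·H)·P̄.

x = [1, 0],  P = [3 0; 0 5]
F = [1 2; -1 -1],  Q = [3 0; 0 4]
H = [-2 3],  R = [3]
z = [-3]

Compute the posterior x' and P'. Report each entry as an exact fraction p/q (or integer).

x' = [27/53, -247/371]
P' = [195/53 117/53; 117/53 608/371]

x̄ = F·x = [1, -1]
P̄ = F·P·Fᵀ + Q = [26 -13; -13 12]
y = z − H·x̄ = [2]
S = H·P̄·Hᵀ + R = [371]
K = P̄·Hᵀ·S⁻¹ = [-13/53; 62/371]
x' = x̄ + K·y = [27/53, -247/371]
P' = (I − K·H)·P̄ = [195/53 117/53; 117/53 608/371]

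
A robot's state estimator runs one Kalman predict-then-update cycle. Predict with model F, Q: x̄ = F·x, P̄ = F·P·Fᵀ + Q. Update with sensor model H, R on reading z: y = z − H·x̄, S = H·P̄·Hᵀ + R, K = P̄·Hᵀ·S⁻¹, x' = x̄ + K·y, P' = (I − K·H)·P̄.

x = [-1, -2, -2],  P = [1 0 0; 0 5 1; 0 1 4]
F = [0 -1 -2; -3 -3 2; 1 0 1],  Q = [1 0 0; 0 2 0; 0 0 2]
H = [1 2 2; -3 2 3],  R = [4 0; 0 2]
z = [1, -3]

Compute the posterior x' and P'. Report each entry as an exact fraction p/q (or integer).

x̄ = F·x = [6, 5, -3]
P̄ = F·P·Fᵀ + Q = [26 3 -9; 3 60 2; -9 2 7]
y = z − H·x̄ = [-9, 14]
S = H·P̄·Hᵀ + R = [290 239; 239 689]
K = P̄·Hᵀ·S⁻¹ = [33307/142689 -32056/142689; 59540/142689 3577/142689; -6227/142689 12929/142689]
x' = x̄ + K·y = [107587/142689, 227663/142689, -191018/142689]
P' = (I − K·H)·P̄ = [70072/142689 -51370/142689 82948/142689; -51370/142689 581251/142689 -436486/142689; 82948/142689 -436486/142689 382558/142689]

x' = [107587/142689, 227663/142689, -191018/142689]
P' = [70072/142689 -51370/142689 82948/142689; -51370/142689 581251/142689 -436486/142689; 82948/142689 -436486/142689 382558/142689]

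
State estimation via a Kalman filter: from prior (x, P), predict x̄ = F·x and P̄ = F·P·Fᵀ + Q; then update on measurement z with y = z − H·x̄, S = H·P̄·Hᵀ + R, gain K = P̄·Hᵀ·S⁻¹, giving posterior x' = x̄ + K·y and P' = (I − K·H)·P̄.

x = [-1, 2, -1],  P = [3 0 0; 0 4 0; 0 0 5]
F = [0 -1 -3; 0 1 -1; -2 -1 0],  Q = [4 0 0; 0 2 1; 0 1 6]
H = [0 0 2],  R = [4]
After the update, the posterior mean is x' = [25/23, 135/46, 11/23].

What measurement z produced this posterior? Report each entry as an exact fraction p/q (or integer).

x̄ = F·x = [1, 3, 0]
P̄ = F·P·Fᵀ + Q = [53 11 4; 11 11 -3; 4 -3 22]
S = H·P̄·Hᵀ + R = [92]
K = P̄·Hᵀ·S⁻¹ = [2/23; -3/46; 11/23]
x' − x̄ = [2/23, -3/46, 11/23] = K·y
y = (KᵀK)⁻¹·Kᵀ·(x' − x̄) = [1]
z = y + H·x̄ = [1] + [0] = [1]

z = [1]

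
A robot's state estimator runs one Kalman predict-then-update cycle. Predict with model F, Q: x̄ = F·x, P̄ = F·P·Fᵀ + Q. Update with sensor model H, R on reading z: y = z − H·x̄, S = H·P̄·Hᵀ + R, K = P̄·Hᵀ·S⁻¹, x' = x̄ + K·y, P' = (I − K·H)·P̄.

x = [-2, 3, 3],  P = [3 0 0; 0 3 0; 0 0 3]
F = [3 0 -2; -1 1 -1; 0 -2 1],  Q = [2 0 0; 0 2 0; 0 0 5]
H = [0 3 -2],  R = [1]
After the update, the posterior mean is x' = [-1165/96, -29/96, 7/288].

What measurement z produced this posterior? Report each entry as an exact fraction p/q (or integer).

z = [-1]

x̄ = F·x = [-12, 2, -3]
P̄ = F·P·Fᵀ + Q = [41 -3 -6; -3 11 -9; -6 -9 20]
S = H·P̄·Hᵀ + R = [288]
K = P̄·Hᵀ·S⁻¹ = [1/96; 17/96; -67/288]
x' − x̄ = [-13/96, -221/96, 871/288] = K·y
y = (KᵀK)⁻¹·Kᵀ·(x' − x̄) = [-13]
z = y + H·x̄ = [-13] + [12] = [-1]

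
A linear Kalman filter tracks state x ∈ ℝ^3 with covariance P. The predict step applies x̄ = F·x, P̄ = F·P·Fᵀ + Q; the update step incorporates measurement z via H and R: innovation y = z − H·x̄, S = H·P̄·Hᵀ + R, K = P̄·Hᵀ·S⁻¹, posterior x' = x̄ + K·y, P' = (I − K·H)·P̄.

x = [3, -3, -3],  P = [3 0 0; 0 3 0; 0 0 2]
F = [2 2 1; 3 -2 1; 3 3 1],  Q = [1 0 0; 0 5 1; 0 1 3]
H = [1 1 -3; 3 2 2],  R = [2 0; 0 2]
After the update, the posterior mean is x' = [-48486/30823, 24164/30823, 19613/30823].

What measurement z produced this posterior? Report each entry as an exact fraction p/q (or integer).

x̄ = F·x = [-3, 12, -3]
P̄ = F·P·Fᵀ + Q = [27 8 38; 8 46 12; 38 12 59]
S = H·P̄·Hᵀ + R = [322 -455; -455 1313]
K = P̄·Hᵀ·S⁻¹ = [-1924/16597 2823/30823; 6718/16597 7610/30823; -3867/16597 3521/30823]
x' − x̄ = [43983/30823, -345712/30823, 112082/30823] = K·y
y = (KᵀK)⁻¹·Kᵀ·(x' − x̄) = [-21, -11]
z = y + H·x̄ = [-21, -11] + [18, 9] = [-3, -2]

z = [-3, -2]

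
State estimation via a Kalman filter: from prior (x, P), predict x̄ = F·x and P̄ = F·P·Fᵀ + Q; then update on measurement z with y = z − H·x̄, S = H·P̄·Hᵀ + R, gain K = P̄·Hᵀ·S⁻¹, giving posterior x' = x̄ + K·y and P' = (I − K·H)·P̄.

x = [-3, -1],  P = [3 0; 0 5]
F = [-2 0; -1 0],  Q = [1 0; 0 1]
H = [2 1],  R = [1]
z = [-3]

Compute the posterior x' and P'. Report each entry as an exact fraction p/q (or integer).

x' = [-10/9, -5/9]
P' = [29/81 -26/81; -26/81 68/81]

x̄ = F·x = [6, 3]
P̄ = F·P·Fᵀ + Q = [13 6; 6 4]
y = z − H·x̄ = [-18]
S = H·P̄·Hᵀ + R = [81]
K = P̄·Hᵀ·S⁻¹ = [32/81; 16/81]
x' = x̄ + K·y = [-10/9, -5/9]
P' = (I − K·H)·P̄ = [29/81 -26/81; -26/81 68/81]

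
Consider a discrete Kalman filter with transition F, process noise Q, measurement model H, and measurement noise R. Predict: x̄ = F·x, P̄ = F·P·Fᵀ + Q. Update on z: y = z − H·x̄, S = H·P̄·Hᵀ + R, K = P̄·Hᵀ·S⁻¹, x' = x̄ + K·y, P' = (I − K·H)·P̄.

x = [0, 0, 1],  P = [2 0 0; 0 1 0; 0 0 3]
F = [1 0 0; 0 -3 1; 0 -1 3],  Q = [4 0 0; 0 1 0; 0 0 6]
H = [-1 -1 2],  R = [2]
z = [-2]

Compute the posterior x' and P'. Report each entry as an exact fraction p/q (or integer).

x' = [42/109, 32/109, -65/109]
P' = [618/109 66/109 336/109; 66/109 1296/109 692/109; 336/109 692/109 570/109]

x̄ = F·x = [0, 1, 3]
P̄ = F·P·Fᵀ + Q = [6 0 0; 0 13 12; 0 12 34]
y = z − H·x̄ = [-7]
S = H·P̄·Hᵀ + R = [109]
K = P̄·Hᵀ·S⁻¹ = [-6/109; 11/109; 56/109]
x' = x̄ + K·y = [42/109, 32/109, -65/109]
P' = (I − K·H)·P̄ = [618/109 66/109 336/109; 66/109 1296/109 692/109; 336/109 692/109 570/109]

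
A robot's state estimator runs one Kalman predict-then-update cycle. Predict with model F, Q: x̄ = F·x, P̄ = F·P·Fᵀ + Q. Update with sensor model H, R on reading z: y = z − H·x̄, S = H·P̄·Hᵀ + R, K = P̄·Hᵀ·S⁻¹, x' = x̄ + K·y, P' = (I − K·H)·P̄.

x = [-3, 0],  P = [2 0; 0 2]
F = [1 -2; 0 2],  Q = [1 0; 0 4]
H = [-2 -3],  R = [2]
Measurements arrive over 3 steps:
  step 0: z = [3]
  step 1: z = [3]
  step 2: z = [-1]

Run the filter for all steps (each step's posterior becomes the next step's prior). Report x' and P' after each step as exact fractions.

step 0: x' = [-90/29, 30/29], P' = [317/29 -212/29; -212/29 148/29]
step 1: x' = [-3276/691, 1482/691], P' = [37822/691 -25040/691; -25040/691 16724/691]
step 2: x' = [-25275/23443, 23238/23443], P' = [4350987/23443 -2880588/23443; -2880588/23443 1912068/23443]

step 0: x̄ = F·x = [-3, 0]
step 0: P̄ = F·P·Fᵀ + Q = [11 -8; -8 12]
step 0: y = z − H·x̄ = [-3]
step 0: S = H·P̄·Hᵀ + R = [58]
step 0: K = P̄·Hᵀ·S⁻¹ = [1/29; -10/29]
step 0: x' = x̄ + K·y = [-90/29, 30/29]
step 0: P' = (I − K·H)·P̄ = [317/29 -212/29; -212/29 148/29]
step 1: x̄ = F·x = [-150/29, 60/29]
step 1: P̄ = F·P·Fᵀ + Q = [1786/29 -1016/29; -1016/29 708/29]
step 1: y = z − H·x̄ = [-33/29]
step 1: S = H·P̄·Hᵀ + R = [1382/29]
step 1: K = P̄·Hᵀ·S⁻¹ = [-262/691; -46/691]
step 1: x' = x̄ + K·y = [-3276/691, 1482/691]
step 1: P' = (I − K·H)·P̄ = [37822/691 -25040/691; -25040/691 16724/691]
step 2: x̄ = F·x = [-6240/691, 2964/691]
step 2: P̄ = F·P·Fᵀ + Q = [205569/691 -116976/691; -116976/691 69660/691]
step 2: y = z − H·x̄ = [-4279/691]
step 2: S = H·P̄·Hᵀ + R = [46886/691]
step 2: K = P̄·Hᵀ·S⁻¹ = [-30105/23443; 12486/23443]
step 2: x' = x̄ + K·y = [-25275/23443, 23238/23443]
step 2: P' = (I − K·H)·P̄ = [4350987/23443 -2880588/23443; -2880588/23443 1912068/23443]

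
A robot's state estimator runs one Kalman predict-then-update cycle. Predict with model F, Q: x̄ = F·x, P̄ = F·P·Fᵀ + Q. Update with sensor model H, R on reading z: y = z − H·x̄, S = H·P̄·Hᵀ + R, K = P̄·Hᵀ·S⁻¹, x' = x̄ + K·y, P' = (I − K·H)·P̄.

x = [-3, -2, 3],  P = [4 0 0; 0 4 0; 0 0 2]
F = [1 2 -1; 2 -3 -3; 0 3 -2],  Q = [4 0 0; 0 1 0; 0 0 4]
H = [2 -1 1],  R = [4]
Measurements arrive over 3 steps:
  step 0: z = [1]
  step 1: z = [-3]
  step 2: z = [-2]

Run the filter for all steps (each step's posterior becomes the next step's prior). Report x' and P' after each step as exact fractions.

step 0: x̄ = F·x = [-10, -9, -12]
step 0: P̄ = F·P·Fᵀ + Q = [26 -10 28; -10 71 -24; 28 -24 48]
step 0: y = z − H·x̄ = [24]
step 0: S = H·P̄·Hᵀ + R = [427]
step 0: K = P̄·Hᵀ·S⁻¹ = [90/427; -115/427; 128/427]
step 0: x' = x̄ + K·y = [-2110/427, -6603/427, -2052/427]
step 0: P' = (I − K·H)·P̄ = [3002/427 6080/427 436/427; 6080/427 17092/427 4472/427; 436/427 4472/427 4112/427]
step 1: x̄ = F·x = [-13264/427, 21745/427, -15705/427]
step 1: P̄ = F·P·Fᵀ + Q = [82750/427 -93728/427 96840/427; -93728/427 205575/427 -107836/427; 96840/427 -107836/427 118320/427]
step 1: y = z − H·x̄ = [62697/427]
step 1: S = H·P̄·Hᵀ + R = [1634547/427]
step 1: K = P̄·Hᵀ·S⁻¹ = [356068/1634547; -500867/1634547; 419836/1634547]
step 1: x' = x̄ + K·y = [502548/544849, 3232136/544849, 508897/544849]
step 1: P' = (I − K·H)·P̄ = [19846238/1634547 58875620/1634547 20607416/1634547; 58875620/1634547 199424468/1634547 79669760/1634547; 20607416/1634547 79669760/1634547 40134272/1634547]
step 2: x̄ = F·x = [6457923/544849, -10218003/544849, 8678614/544849]
step 2: P̄ = F·P·Fᵀ + Q = [739825178/1634547 -1319622256/1634547 854539060/1634547; -1319622256/1634547 2717307407/1634547 -1522199804/1634547; 854539060/1634547 -1522199804/1634547 1005858368/1634547]
step 2: y = z − H·x̄ = [-32902161/544849]
step 2: S = H·P̄·Hᵀ + R = [6143349849/544849]
step 2: K = P̄·Hᵀ·S⁻¹ = [173991032/877621407; -764305747/2047783283; 1412378764/6143349849]
step 2: x' = x̄ + K·y = [-34914553/292540469, 7750872282/2047783283, 4187979006/2047783283]
step 2: P' = (I − K·H)·P̄ = [2764466262/292540469 23683852552/877621407 2597673036/292540469; 23683852552/877621407 563435389900/6143349849 222689785208/6143349849; 2597673036/292540469 222689785208/6143349849 39745677584/2047783283]

step 0: x' = [-2110/427, -6603/427, -2052/427], P' = [3002/427 6080/427 436/427; 6080/427 17092/427 4472/427; 436/427 4472/427 4112/427]
step 1: x' = [502548/544849, 3232136/544849, 508897/544849], P' = [19846238/1634547 58875620/1634547 20607416/1634547; 58875620/1634547 199424468/1634547 79669760/1634547; 20607416/1634547 79669760/1634547 40134272/1634547]
step 2: x' = [-34914553/292540469, 7750872282/2047783283, 4187979006/2047783283], P' = [2764466262/292540469 23683852552/877621407 2597673036/292540469; 23683852552/877621407 563435389900/6143349849 222689785208/6143349849; 2597673036/292540469 222689785208/6143349849 39745677584/2047783283]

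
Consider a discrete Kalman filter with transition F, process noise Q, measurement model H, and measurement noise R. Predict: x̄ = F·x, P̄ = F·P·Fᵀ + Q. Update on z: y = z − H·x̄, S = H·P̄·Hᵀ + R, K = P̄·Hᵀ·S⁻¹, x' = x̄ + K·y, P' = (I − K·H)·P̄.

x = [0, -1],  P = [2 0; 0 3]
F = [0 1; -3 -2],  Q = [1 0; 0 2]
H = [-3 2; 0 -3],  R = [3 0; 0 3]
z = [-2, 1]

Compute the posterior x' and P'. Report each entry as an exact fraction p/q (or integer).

x̄ = F·x = [-1, 2]
P̄ = F·P·Fᵀ + Q = [4 -6; -6 32]
y = z − H·x̄ = [-9, 7]
S = H·P̄·Hᵀ + R = [239 -246; -246 291]
K = P̄·Hᵀ·S⁻¹ = [-852/3011 -534/3011; 82/3011 -924/3011]
x' = x̄ + K·y = [919/3011, -1184/3011]
P' = (I − K·H)·P̄ = [1208/3011 534/3011; 534/3011 924/3011]

x' = [919/3011, -1184/3011]
P' = [1208/3011 534/3011; 534/3011 924/3011]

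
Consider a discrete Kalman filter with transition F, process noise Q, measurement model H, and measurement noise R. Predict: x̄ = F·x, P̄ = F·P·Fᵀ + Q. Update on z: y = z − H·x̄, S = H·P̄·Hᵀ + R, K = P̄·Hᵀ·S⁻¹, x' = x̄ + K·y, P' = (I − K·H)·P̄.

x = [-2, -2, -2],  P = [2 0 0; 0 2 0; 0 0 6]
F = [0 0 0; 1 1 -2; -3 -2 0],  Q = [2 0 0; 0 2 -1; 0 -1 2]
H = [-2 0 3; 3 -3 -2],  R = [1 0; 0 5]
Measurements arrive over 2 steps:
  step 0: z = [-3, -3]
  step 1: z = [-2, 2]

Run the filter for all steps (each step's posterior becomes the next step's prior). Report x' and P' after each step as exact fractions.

step 0: x' = [1142/1797, 3664/1797, -965/1797], P' = [9959/5391 3581/3594 4415/3594; 3581/3594 8119/7188 4237/7188; 4415/3594 4237/7188 6667/7188]
step 1: x' = [72405824/90642159, 64706914/90642159, -6095138/30214053], P' = [144697886/90642159 65097430/90642159 32582368/30214053; 65097430/90642159 74973677/90642159 12738944/30214053; 32582368/30214053 12738944/30214053 8441612/10071351]

step 0: x̄ = F·x = [0, 0, 10]
step 0: P̄ = F·P·Fᵀ + Q = [2 0 0; 0 30 -11; 0 -11 28]
step 0: y = z − H·x̄ = [-33, 17]
step 0: S = H·P̄·Hᵀ + R = [261 -81; -81 273]
step 0: K = P̄·Hᵀ·S⁻¹ = [-101/10782 23/1198; -1613/7188 -2269/7188; 2341/7188 89/7188]
step 0: x' = x̄ + K·y = [1142/1797, 3664/1797, -965/1797]
step 0: P' = (I − K·H)·P̄ = [9959/5391 3581/3594 4415/3594; 3581/3594 8119/7188 4237/7188; 4415/3594 4237/7188 6667/7188]
step 1: x̄ = F·x = [0, 6736/1797, -10754/1797]
step 1: P̄ = F·P·Fᵀ + Q = [2 0 0; 0 73493/21564 -7286/1797; 0 -7286/1797 63076/1797]
step 1: y = z − H·x̄ = [9556/599, 2294/1797]
step 1: S = H·P̄·Hᵀ + R = [194619/599 -111482/599; -111482/599 1045291/7188]
step 1: K = P̄·Hᵀ·S⁻¹ = [3845540/90642159 2887144/30214053; -15544364/90642159 -7070827/30214053; 10809772/30214053 592040/10071351]
step 1: x' = x̄ + K·y = [72405824/90642159, 64706914/90642159, -6095138/30214053]
step 1: P' = (I − K·H)·P̄ = [144697886/90642159 65097430/90642159 32582368/30214053; 65097430/90642159 74973677/90642159 12738944/30214053; 32582368/30214053 12738944/30214053 8441612/10071351]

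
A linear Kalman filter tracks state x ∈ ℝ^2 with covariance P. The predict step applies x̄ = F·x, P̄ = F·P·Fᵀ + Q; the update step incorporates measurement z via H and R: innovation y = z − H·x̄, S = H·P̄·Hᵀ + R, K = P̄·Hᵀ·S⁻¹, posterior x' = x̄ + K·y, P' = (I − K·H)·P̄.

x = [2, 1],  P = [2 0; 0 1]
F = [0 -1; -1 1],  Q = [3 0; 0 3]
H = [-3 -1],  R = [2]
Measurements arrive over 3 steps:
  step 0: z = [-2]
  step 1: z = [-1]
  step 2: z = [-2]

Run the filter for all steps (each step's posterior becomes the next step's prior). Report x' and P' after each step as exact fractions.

step 0: x̄ = F·x = [-1, -1]
step 0: P̄ = F·P·Fᵀ + Q = [4 -1; -1 6]
step 0: y = z − H·x̄ = [-6]
step 0: S = H·P̄·Hᵀ + R = [38]
step 0: K = P̄·Hᵀ·S⁻¹ = [-11/38; -3/38]
step 0: x' = x̄ + K·y = [14/19, -10/19]
step 0: P' = (I − K·H)·P̄ = [31/38 -71/38; -71/38 219/38]
step 1: x̄ = F·x = [10/19, -24/19]
step 1: P̄ = F·P·Fᵀ + Q = [333/38 -145/19; -145/19 253/19]
step 1: y = z − H·x̄ = [-13/19]
step 1: S = H·P̄·Hᵀ + R = [1839/38]
step 1: K = P̄·Hᵀ·S⁻¹ = [-709/1839; 364/1839]
step 1: x' = x̄ + K·y = [1453/1839, -2572/1839]
step 1: P' = (I − K·H)·P̄ = [2887/1839 -7243/1839; -7243/1839 21001/1839]
step 2: x̄ = F·x = [2572/1839, -4025/1839]
step 2: P̄ = F·P·Fᵀ + Q = [26518/1839 -28244/1839; -28244/1839 43891/1839]
step 2: y = z − H·x̄ = [13/1839]
step 2: S = H·P̄·Hᵀ + R = [116767/1839]
step 2: K = P̄·Hᵀ·S⁻¹ = [-7330/16681; 40841/116767]
step 2: x' = x̄ + K·y = [23278/16681, -255278/116767]
step 2: P' = (I − K·H)·P̄ = [5146/2383 -93406/16681; -93406/16681 1879844/116767]

step 0: x' = [14/19, -10/19], P' = [31/38 -71/38; -71/38 219/38]
step 1: x' = [1453/1839, -2572/1839], P' = [2887/1839 -7243/1839; -7243/1839 21001/1839]
step 2: x' = [23278/16681, -255278/116767], P' = [5146/2383 -93406/16681; -93406/16681 1879844/116767]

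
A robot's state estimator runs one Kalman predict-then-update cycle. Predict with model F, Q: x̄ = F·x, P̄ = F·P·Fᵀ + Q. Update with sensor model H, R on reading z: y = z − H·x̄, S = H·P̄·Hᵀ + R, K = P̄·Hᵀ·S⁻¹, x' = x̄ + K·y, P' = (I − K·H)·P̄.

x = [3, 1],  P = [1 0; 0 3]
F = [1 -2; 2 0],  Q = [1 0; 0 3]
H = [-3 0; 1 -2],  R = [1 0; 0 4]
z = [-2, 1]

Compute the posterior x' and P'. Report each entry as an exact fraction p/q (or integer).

x̄ = F·x = [1, 6]
P̄ = F·P·Fᵀ + Q = [14 2; 2 7]
y = z − H·x̄ = [1, 12]
S = H·P̄·Hᵀ + R = [127 -30; -30 38]
K = P̄·Hᵀ·S⁻¹ = [-648/1963 5/1963; -294/1963 -852/1963]
x' = x̄ + K·y = [1375/1963, 1260/1963]
P' = (I − K·H)·P̄ = [216/1963 98/1963; 98/1963 1753/1963]

x' = [1375/1963, 1260/1963]
P' = [216/1963 98/1963; 98/1963 1753/1963]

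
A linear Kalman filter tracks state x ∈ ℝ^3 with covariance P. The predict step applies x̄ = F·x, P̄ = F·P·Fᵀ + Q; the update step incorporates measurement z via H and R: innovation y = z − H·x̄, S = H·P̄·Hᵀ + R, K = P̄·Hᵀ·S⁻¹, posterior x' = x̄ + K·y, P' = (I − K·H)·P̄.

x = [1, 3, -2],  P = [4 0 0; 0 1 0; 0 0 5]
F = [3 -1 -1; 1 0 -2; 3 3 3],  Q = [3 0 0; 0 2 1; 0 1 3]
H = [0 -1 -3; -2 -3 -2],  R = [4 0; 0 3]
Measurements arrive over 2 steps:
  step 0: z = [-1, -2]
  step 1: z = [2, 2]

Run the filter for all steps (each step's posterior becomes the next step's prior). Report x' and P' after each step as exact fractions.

step 0: x̄ = F·x = [2, 5, 6]
step 0: P̄ = F·P·Fᵀ + Q = [45 22 18; 22 26 -17; 18 -17 93]
step 0: y = z − H·x̄ = [22, 29]
step 0: S = H·P̄·Hᵀ + R = [765 601; 601 993]
step 0: K = P̄·Hᵀ·S⁻¹ = [9981/99611 -25301/99611; 77713/398444 -82345/398444; -157395/398444 26647/398444]
step 0: x' = x̄ + K·y = [-314925/99611, 1313901/398444, -299263/398444]
step 0: P' = (I − K·H)·P̄ = [383259/99611 -284571/99611 81549/99611; -284571/99611 1170359/398444 -493737/398444; 81549/99611 -493737/398444 374439/398444]
step 1: x̄ = F·x = [-2396869/199222, -330587/199222, -367593/199222]
step 1: P̄ = F·P·Fᵀ + Q = [5105627/99611 803856/99611 1813206/99611; 803856/99611 630724/99611 329975/99611; 1813206/99611 329975/99611 1347747/99611]
step 1: y = z − H·x̄ = [-517461/99611, -6122241/199222]
step 1: S = H·P̄·Hᵀ + R = [15138741/99611 26095327/99611; 26095327/99611 59900465/99611]
step 1: K = P̄·Hᵀ·S⁻¹ = [125593757/566833819 -208479609/566833819; 115194103/2267335276 -207640561/2267335276; -714309173/2267335276 34419751/2267335276]
step 1: x' = x̄ + K·y = [-1065362968/566833819, 4040287493/4534670552, -3061191123/4534670552]
step 1: P' = (I − K·H)·P̄ = [2916841075/566833819 -2088568559/566833819 528731177/566833819; -2088568559/566833819 7559423327/2267335276 -2673399913/2267335276; 528731177/566833819 -2673399913/2267335276 1843545535/2267335276]

step 0: x' = [-314925/99611, 1313901/398444, -299263/398444], P' = [383259/99611 -284571/99611 81549/99611; -284571/99611 1170359/398444 -493737/398444; 81549/99611 -493737/398444 374439/398444]
step 1: x' = [-1065362968/566833819, 4040287493/4534670552, -3061191123/4534670552], P' = [2916841075/566833819 -2088568559/566833819 528731177/566833819; -2088568559/566833819 7559423327/2267335276 -2673399913/2267335276; 528731177/566833819 -2673399913/2267335276 1843545535/2267335276]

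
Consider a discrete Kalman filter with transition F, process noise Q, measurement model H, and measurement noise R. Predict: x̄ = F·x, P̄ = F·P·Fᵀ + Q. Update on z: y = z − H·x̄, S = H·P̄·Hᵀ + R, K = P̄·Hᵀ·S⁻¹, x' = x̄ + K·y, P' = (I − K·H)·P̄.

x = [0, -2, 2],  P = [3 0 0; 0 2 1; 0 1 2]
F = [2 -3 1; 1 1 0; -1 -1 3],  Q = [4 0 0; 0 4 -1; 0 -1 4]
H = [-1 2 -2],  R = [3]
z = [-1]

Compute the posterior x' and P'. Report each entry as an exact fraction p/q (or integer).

x̄ = F·x = [8, -2, 8]
P̄ = F·P·Fᵀ + Q = [30 1 -4; 1 9 -3; -4 -3 21]
y = z − H·x̄ = [27]
S = H·P̄·Hᵀ + R = [157]
K = P̄·Hᵀ·S⁻¹ = [-20/157; 23/157; -44/157]
x' = x̄ + K·y = [716/157, 307/157, 68/157]
P' = (I − K·H)·P̄ = [4310/157 617/157 -1508/157; 617/157 884/157 541/157; -1508/157 541/157 1361/157]

x' = [716/157, 307/157, 68/157]
P' = [4310/157 617/157 -1508/157; 617/157 884/157 541/157; -1508/157 541/157 1361/157]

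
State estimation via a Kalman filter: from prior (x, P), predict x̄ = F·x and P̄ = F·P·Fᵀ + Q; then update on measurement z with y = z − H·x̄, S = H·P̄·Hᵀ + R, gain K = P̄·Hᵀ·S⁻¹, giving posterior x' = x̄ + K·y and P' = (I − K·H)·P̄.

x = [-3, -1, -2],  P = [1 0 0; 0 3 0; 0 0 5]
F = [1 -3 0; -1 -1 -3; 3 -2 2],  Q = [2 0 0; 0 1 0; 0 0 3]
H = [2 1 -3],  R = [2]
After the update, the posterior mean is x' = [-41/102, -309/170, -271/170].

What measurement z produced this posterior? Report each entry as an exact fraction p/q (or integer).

x̄ = F·x = [0, 10, -11]
P̄ = F·P·Fᵀ + Q = [30 8 21; 8 50 -27; 21 -27 44]
S = H·P̄·Hᵀ + R = [510]
K = P̄·Hᵀ·S⁻¹ = [1/102; 49/170; -39/170]
x' − x̄ = [-41/102, -2009/170, 1599/170] = K·y
y = (KᵀK)⁻¹·Kᵀ·(x' − x̄) = [-41]
z = y + H·x̄ = [-41] + [43] = [2]

z = [2]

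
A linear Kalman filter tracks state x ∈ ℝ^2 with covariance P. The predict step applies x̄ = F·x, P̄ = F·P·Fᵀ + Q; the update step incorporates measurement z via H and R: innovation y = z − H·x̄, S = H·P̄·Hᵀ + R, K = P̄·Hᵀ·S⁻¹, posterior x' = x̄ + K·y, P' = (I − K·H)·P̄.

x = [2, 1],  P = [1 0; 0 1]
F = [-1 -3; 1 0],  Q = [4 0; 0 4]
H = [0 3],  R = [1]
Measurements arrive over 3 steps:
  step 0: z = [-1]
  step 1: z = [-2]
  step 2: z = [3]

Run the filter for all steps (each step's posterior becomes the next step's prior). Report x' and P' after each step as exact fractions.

step 0: x' = [-209/46, -13/46], P' = [635/46 -1/46; -1/46 5/46]
step 1: x' = [17936/7417, -5123/7417], P' = [60195/7417 -632/7417; -632/7417 819/7417]
step 2: x' = [461653/816184, 826703/816184], P' = [6158407/816184 -58299/816184; -58299/816184 89863/816184]

step 0: x̄ = F·x = [-5, 2]
step 0: P̄ = F·P·Fᵀ + Q = [14 -1; -1 5]
step 0: y = z − H·x̄ = [-7]
step 0: S = H·P̄·Hᵀ + R = [46]
step 0: K = P̄·Hᵀ·S⁻¹ = [-3/46; 15/46]
step 0: x' = x̄ + K·y = [-209/46, -13/46]
step 0: P' = (I − K·H)·P̄ = [635/46 -1/46; -1/46 5/46]
step 1: x̄ = F·x = [124/23, -209/46]
step 1: P̄ = F·P·Fᵀ + Q = [429/23 -316/23; -316/23 819/46]
step 1: y = z − H·x̄ = [535/46]
step 1: S = H·P̄·Hᵀ + R = [7417/46]
step 1: K = P̄·Hᵀ·S⁻¹ = [-1896/7417; 2457/7417]
step 1: x' = x̄ + K·y = [17936/7417, -5123/7417]
step 1: P' = (I − K·H)·P̄ = [60195/7417 -632/7417; -632/7417 819/7417]
step 2: x̄ = F·x = [-2567/7417, 17936/7417]
step 2: P̄ = F·P·Fᵀ + Q = [93442/7417 -58299/7417; -58299/7417 89863/7417]
step 2: y = z − H·x̄ = [-31557/7417]
step 2: S = H·P̄·Hᵀ + R = [816184/7417]
step 2: K = P̄·Hᵀ·S⁻¹ = [-174897/816184; 269589/816184]
step 2: x' = x̄ + K·y = [461653/816184, 826703/816184]
step 2: P' = (I − K·H)·P̄ = [6158407/816184 -58299/816184; -58299/816184 89863/816184]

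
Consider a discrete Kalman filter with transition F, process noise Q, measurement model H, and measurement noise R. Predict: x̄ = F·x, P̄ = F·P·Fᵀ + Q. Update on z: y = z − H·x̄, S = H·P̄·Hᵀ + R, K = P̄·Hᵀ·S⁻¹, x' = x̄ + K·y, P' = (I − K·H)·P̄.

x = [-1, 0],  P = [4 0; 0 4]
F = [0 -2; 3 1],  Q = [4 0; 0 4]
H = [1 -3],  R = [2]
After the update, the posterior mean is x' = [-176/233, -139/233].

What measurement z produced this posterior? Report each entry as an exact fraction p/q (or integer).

x̄ = F·x = [0, -3]
P̄ = F·P·Fᵀ + Q = [20 -8; -8 44]
S = H·P̄·Hᵀ + R = [466]
K = P̄·Hᵀ·S⁻¹ = [22/233; -70/233]
x' − x̄ = [-176/233, 560/233] = K·y
y = (KᵀK)⁻¹·Kᵀ·(x' − x̄) = [-8]
z = y + H·x̄ = [-8] + [9] = [1]

z = [1]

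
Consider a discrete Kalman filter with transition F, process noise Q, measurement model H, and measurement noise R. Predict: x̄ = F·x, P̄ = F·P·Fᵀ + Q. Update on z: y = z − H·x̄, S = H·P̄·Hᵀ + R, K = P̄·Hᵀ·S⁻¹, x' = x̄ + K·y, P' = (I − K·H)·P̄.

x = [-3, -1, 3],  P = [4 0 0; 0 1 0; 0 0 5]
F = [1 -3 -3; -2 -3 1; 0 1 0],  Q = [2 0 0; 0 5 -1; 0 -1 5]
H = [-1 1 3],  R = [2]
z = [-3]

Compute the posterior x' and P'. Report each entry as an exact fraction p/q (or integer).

x' = [186/173, 1299/173, -530/173]
P' = [3491/173 649/173 892/173; 649/173 4686/173 -1321/173; 892/173 -1321/173 749/173]

x̄ = F·x = [-9, 12, -1]
P̄ = F·P·Fᵀ + Q = [60 -14 -3; -14 35 -4; -3 -4 6]
y = z − H·x̄ = [-21]
S = H·P̄·Hᵀ + R = [173]
K = P̄·Hᵀ·S⁻¹ = [-83/173; 37/173; 17/173]
x' = x̄ + K·y = [186/173, 1299/173, -530/173]
P' = (I − K·H)·P̄ = [3491/173 649/173 892/173; 649/173 4686/173 -1321/173; 892/173 -1321/173 749/173]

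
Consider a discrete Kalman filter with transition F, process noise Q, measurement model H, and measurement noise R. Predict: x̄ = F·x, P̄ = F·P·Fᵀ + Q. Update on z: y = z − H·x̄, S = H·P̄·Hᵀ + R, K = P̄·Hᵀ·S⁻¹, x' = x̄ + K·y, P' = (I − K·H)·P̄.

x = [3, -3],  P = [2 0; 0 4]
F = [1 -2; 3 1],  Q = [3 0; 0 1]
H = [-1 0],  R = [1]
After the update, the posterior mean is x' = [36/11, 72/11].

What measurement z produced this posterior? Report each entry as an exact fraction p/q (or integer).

z = [-3]

x̄ = F·x = [9, 6]
P̄ = F·P·Fᵀ + Q = [21 -2; -2 23]
S = H·P̄·Hᵀ + R = [22]
K = P̄·Hᵀ·S⁻¹ = [-21/22; 1/11]
x' − x̄ = [-63/11, 6/11] = K·y
y = (KᵀK)⁻¹·Kᵀ·(x' − x̄) = [6]
z = y + H·x̄ = [6] + [-9] = [-3]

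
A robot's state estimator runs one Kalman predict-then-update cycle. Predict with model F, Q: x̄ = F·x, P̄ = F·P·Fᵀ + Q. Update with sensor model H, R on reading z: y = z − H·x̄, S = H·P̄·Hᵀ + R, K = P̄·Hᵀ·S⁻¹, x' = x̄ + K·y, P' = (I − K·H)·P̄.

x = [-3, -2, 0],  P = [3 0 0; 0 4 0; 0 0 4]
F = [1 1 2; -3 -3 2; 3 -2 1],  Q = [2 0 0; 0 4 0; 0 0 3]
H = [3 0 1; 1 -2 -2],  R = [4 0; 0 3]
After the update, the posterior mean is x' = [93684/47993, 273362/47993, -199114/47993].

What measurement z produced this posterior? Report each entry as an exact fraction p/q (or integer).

x̄ = F·x = [-5, 15, -5]
P̄ = F·P·Fᵀ + Q = [25 -5 9; -5 83 5; 9 5 50]
S = H·P̄·Hᵀ + R = [333 -50; -50 584]
K = P̄·Hᵀ·S⁻¹ = [24953/95986 9861/191972; -7445/95986 -60773/191972; 19959/95986 -29783/191972]
x' − x̄ = [333649/47993, -446533/47993, 40851/47993] = K·y
y = (KᵀK)⁻¹·Kᵀ·(x' − x̄) = [22, 24]
z = y + H·x̄ = [22, 24] + [-20, -25] = [2, -1]

z = [2, -1]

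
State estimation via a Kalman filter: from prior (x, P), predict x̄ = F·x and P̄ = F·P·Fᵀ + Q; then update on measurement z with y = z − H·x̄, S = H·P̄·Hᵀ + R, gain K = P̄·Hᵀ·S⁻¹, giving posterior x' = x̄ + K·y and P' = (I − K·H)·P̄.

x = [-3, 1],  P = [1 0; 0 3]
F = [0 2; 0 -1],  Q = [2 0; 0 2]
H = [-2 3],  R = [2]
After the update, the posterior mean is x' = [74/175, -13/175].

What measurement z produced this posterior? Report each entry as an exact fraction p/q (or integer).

x̄ = F·x = [2, -1]
P̄ = F·P·Fᵀ + Q = [14 -6; -6 5]
S = H·P̄·Hᵀ + R = [175]
K = P̄·Hᵀ·S⁻¹ = [-46/175; 27/175]
x' − x̄ = [-276/175, 162/175] = K·y
y = (KᵀK)⁻¹·Kᵀ·(x' − x̄) = [6]
z = y + H·x̄ = [6] + [-7] = [-1]

z = [-1]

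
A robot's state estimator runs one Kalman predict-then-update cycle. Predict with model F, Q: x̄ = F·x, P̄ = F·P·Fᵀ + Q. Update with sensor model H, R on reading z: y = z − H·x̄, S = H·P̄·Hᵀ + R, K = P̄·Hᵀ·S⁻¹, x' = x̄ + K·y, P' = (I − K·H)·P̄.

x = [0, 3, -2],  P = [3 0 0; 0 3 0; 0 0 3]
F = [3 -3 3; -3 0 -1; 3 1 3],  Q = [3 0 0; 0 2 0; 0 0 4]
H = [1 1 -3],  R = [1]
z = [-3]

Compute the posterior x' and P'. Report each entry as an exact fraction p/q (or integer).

x̄ = F·x = [-15, 2, -3]
P̄ = F·P·Fᵀ + Q = [84 -36 45; -36 32 -36; 45 -36 61]
y = z − H·x̄ = [1]
S = H·P̄·Hᵀ + R = [540]
K = P̄·Hᵀ·S⁻¹ = [-29/180; 26/135; -29/90]
x' = x̄ + K·y = [-2729/180, 296/135, -299/90]
P' = (I − K·H)·P̄ = [4199/60 -866/45 509/30; -866/45 1616/135 -112/45; 509/30 -112/45 74/15]

x' = [-2729/180, 296/135, -299/90]
P' = [4199/60 -866/45 509/30; -866/45 1616/135 -112/45; 509/30 -112/45 74/15]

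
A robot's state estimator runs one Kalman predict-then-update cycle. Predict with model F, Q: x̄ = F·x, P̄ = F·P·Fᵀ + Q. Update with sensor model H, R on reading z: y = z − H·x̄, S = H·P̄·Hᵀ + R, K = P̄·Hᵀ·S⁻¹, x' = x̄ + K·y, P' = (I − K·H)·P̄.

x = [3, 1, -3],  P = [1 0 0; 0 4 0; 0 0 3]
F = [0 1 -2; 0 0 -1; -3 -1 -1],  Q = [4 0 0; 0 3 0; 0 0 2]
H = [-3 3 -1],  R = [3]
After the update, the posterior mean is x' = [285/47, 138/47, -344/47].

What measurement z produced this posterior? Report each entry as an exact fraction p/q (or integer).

z = [-2]

x̄ = F·x = [7, 3, -7]
P̄ = F·P·Fᵀ + Q = [20 6 2; 6 6 3; 2 3 18]
S = H·P̄·Hᵀ + R = [141]
K = P̄·Hᵀ·S⁻¹ = [-44/141; -1/47; -5/47]
x' − x̄ = [-44/47, -3/47, -15/47] = K·y
y = (KᵀK)⁻¹·Kᵀ·(x' − x̄) = [3]
z = y + H·x̄ = [3] + [-5] = [-2]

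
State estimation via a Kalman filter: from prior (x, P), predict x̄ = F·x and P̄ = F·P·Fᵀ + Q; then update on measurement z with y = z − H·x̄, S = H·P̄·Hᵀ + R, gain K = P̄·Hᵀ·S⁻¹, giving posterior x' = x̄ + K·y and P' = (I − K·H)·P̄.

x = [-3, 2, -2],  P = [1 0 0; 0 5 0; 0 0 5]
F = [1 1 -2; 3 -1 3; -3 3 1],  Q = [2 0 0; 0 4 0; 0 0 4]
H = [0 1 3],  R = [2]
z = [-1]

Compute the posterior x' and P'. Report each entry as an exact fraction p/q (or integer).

x̄ = F·x = [3, -17, 13]
P̄ = F·P·Fᵀ + Q = [28 -32 2; -32 63 -9; 2 -9 63]
y = z − H·x̄ = [-23]
S = H·P̄·Hᵀ + R = [578]
K = P̄·Hᵀ·S⁻¹ = [-13/289; 18/289; 90/289]
x' = x̄ + K·y = [1166/289, -5327/289, 1687/289]
P' = (I − K·H)·P̄ = [7754/289 -8780/289 2918/289; -8780/289 17559/289 -5841/289; 2918/289 -5841/289 2007/289]

x' = [1166/289, -5327/289, 1687/289]
P' = [7754/289 -8780/289 2918/289; -8780/289 17559/289 -5841/289; 2918/289 -5841/289 2007/289]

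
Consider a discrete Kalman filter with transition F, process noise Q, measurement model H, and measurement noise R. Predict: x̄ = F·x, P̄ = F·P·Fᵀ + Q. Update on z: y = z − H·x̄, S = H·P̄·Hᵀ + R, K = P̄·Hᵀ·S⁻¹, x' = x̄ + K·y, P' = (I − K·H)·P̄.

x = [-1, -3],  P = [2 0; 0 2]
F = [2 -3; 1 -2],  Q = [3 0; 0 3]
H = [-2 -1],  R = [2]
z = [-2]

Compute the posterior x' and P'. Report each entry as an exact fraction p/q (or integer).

x' = [107/195, 14/13]
P' = [179/195 -14/13; -14/13 34/13]

x̄ = F·x = [7, 5]
P̄ = F·P·Fᵀ + Q = [29 16; 16 13]
y = z − H·x̄ = [17]
S = H·P̄·Hᵀ + R = [195]
K = P̄·Hᵀ·S⁻¹ = [-74/195; -3/13]
x' = x̄ + K·y = [107/195, 14/13]
P' = (I − K·H)·P̄ = [179/195 -14/13; -14/13 34/13]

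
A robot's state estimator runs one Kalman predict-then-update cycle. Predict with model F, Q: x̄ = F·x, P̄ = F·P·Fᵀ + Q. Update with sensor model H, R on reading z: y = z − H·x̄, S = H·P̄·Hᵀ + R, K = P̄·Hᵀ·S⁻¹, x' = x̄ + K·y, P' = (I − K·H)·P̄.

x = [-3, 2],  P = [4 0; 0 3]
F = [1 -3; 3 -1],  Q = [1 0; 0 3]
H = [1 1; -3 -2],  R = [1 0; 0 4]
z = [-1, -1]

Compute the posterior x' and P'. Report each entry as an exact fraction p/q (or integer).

x' = [3053/2079, -70/33]
P' = [7352/2079 -142/33; -142/33 63/11]

x̄ = F·x = [-9, -11]
P̄ = F·P·Fᵀ + Q = [32 21; 21 42]
y = z − H·x̄ = [19, -50]
S = H·P̄·Hᵀ + R = [117 -285; -285 712]
K = P̄·Hᵀ·S⁻¹ = [-1594/2079 -347/693; 47/33 4/11]
x' = x̄ + K·y = [3053/2079, -70/33]
P' = (I − K·H)·P̄ = [7352/2079 -142/33; -142/33 63/11]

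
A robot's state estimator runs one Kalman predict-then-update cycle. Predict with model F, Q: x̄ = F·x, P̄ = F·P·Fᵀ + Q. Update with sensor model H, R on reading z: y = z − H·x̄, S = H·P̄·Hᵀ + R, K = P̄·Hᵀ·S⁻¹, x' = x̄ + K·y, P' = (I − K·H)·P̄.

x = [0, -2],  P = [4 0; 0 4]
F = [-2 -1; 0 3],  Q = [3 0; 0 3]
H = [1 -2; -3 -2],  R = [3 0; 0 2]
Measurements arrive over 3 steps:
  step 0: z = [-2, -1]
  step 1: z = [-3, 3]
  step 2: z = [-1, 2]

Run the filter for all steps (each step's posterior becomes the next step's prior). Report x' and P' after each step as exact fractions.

step 0: x̄ = F·x = [2, -6]
step 0: P̄ = F·P·Fᵀ + Q = [23 -12; -12 39]
step 0: y = z − H·x̄ = [-16, -7]
step 0: S = H·P̄·Hᵀ + R = [230 39; 39 221]
step 0: K = P̄·Hᵀ·S⁻¹ = [934/3793 -12183/49309; -1404/3793 -6150/49309]
step 0: x' = x̄ + K·y = [-10373/49309, 39228/49309]
step 0: P' = (I − K·H)·P̄ = [15198/49309 -10614/49309; -10614/49309 22071/49309]
step 1: x̄ = F·x = [-18482/49309, 117684/49309]
step 1: P̄ = F·P·Fᵀ + Q = [188334/49309 -2529/49309; -2529/49309 346566/49309]
step 1: y = z − H·x̄ = [105923/49309, 327849/49309]
step 1: S = H·P̄·Hᵀ + R = [1732641/49309 811146/49309; 811146/49309 3149540/49309]
step 1: K = P̄·Hᵀ·S⁻¹ = [449247/2027632 -952371/4055264; -5526155/16221056 -4215057/32442112]
step 1: x' = x̄ + K·y = [-5922085/4055264, 25661065/32442112]
step 1: P' = (I − K·H)·P̄ = [143757/506908 -772713/4055264; -772713/4055264 13487613/32442112]
step 2: x̄ = F·x = [69092295/32442112, 76983195/32442112]
step 2: P̄ = F·P·Fᵀ + Q = [122888925/32442112 -3372615/32442112; -3372615/32442112 218714853/32442112]
step 2: y = z − H·x̄ = [52431983/32442112, 426127499/32442112]
step 2: S = H·P̄·Hᵀ + R = [1108565133/32442112 492702177/32442112; 492702177/32442112 2005272581/32442112]
step 2: K = P̄·Hᵀ·S⁻¹ = [4503111570/20346186979 -4778610345/20346186979; -6918901414/20346186979 -2635656261/20346186979]
step 2: x' = x̄ + K·y = [-12157822920/20346186979, 2478788917/20346186979]
step 2: P' = (I − K·H)·P̄ = [5766638850/20346186979 -3871347930/20346186979; -3871347930/20346186979 8442678156/20346186979]

step 0: x' = [-10373/49309, 39228/49309], P' = [15198/49309 -10614/49309; -10614/49309 22071/49309]
step 1: x' = [-5922085/4055264, 25661065/32442112], P' = [143757/506908 -772713/4055264; -772713/4055264 13487613/32442112]
step 2: x' = [-12157822920/20346186979, 2478788917/20346186979], P' = [5766638850/20346186979 -3871347930/20346186979; -3871347930/20346186979 8442678156/20346186979]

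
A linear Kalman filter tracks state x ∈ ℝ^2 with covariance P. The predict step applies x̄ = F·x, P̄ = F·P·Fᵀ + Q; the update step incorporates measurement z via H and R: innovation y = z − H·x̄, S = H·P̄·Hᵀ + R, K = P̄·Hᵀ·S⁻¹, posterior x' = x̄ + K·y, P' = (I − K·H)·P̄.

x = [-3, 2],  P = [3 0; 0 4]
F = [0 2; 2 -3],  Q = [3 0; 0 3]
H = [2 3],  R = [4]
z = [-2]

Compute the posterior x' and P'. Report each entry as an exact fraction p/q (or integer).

x' = [120/251, -282/251]
P' = [3613/251 -2454/251; -2454/251 1776/251]

x̄ = F·x = [4, -12]
P̄ = F·P·Fᵀ + Q = [19 -24; -24 51]
y = z − H·x̄ = [26]
S = H·P̄·Hᵀ + R = [251]
K = P̄·Hᵀ·S⁻¹ = [-34/251; 105/251]
x' = x̄ + K·y = [120/251, -282/251]
P' = (I − K·H)·P̄ = [3613/251 -2454/251; -2454/251 1776/251]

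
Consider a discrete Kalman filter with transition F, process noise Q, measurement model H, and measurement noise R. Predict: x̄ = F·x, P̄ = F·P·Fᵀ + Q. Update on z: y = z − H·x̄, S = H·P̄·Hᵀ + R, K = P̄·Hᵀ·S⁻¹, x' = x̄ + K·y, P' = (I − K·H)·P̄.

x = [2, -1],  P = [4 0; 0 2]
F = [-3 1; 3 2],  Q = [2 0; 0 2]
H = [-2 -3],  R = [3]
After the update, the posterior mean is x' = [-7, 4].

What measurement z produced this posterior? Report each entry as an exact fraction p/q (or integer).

z = [2]

x̄ = F·x = [-7, 4]
P̄ = F·P·Fᵀ + Q = [40 -32; -32 46]
S = H·P̄·Hᵀ + R = [193]
K = P̄·Hᵀ·S⁻¹ = [16/193; -74/193]
x' − x̄ = [0, 0] = K·y
y = (KᵀK)⁻¹·Kᵀ·(x' − x̄) = [0]
z = y + H·x̄ = [0] + [2] = [2]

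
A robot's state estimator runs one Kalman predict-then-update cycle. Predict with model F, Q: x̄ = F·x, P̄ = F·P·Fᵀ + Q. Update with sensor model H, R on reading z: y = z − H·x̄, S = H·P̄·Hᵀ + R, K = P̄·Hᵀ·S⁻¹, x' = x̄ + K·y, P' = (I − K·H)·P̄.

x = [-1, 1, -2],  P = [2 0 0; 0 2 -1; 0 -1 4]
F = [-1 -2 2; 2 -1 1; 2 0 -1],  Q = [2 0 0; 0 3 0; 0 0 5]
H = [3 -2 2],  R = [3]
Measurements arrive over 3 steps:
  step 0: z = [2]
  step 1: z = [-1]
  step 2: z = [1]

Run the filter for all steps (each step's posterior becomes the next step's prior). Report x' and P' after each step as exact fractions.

step 0: x̄ = F·x = [-5, -5, 0]
step 0: P̄ = F·P·Fᵀ + Q = [36 12 -14; 12 19 3; -14 3 17]
step 0: y = z − H·x̄ = [7]
step 0: S = H·P̄·Hᵀ + R = [135]
step 0: K = P̄·Hᵀ·S⁻¹ = [56/135; 4/135; -14/135]
step 0: x' = x̄ + K·y = [-283/135, -647/135, -98/135]
step 0: P' = (I − K·H)·P̄ = [1724/135 1396/135 -1106/135; 1396/135 2549/135 461/135; -1106/135 461/135 2099/135]
step 1: x̄ = F·x = [1381/135, -17/135, -52/15]
step 1: P̄ = F·P·Fᵀ + Q = [26906/135 -3502/135 -1982/15; -3502/135 1019/135 274/15; -1982/15 274/15 522/5]
step 1: y = z − H·x̄ = [-3376/135]
step 1: S = H·P̄·Hᵀ + R = [111251/135]
step 1: K = P̄·Hᵀ·S⁻¹ = [52046/111251; -7612/111251; -30258/111251]
step 1: x' = x̄ + K·y = [-163479/111251, 176347/111251, 371004/111251]
step 1: P' = (I − K·H)·P̄ = [2107654/111251 48690/111251 -3034722/111251; 48690/111251 410535/111251 326082/111251; -3034722/111251 326082/111251 4832778/111251]
step 2: x̄ = F·x = [552793/111251, -132301/111251, -697962/111251]
step 2: P̄ = F·P·Fᵀ + Q = [33028400/111251 -4283246/111251 -28597070/111251; -4283246/111251 1021870/111251 3826540/111251; -28597070/111251 3826540/111251 25958537/111251]
step 2: y = z − H·x̄ = [-415806/111251]
step 2: S = H·P̄·Hᵀ + R = [83132773/111251]
step 2: K = P̄·Hᵀ·S⁻¹ = [50457552/83132773; -7240398/83132773; -41527216/83132773]
step 2: x' = x̄ + K·y = [224489327/83132773, -71801135/83132773, -366345030/83132773]
step 2: P' = (I − K·H)·P̄ = [1795740496/83132773 83187038/83132773 -2534737378/83132773; 83187038/83132773 292379606/83132773 156738452/83132773; -2534737378/83132773 156738452/83132773 3896553695/83132773]

step 0: x' = [-283/135, -647/135, -98/135], P' = [1724/135 1396/135 -1106/135; 1396/135 2549/135 461/135; -1106/135 461/135 2099/135]
step 1: x' = [-163479/111251, 176347/111251, 371004/111251], P' = [2107654/111251 48690/111251 -3034722/111251; 48690/111251 410535/111251 326082/111251; -3034722/111251 326082/111251 4832778/111251]
step 2: x' = [224489327/83132773, -71801135/83132773, -366345030/83132773], P' = [1795740496/83132773 83187038/83132773 -2534737378/83132773; 83187038/83132773 292379606/83132773 156738452/83132773; -2534737378/83132773 156738452/83132773 3896553695/83132773]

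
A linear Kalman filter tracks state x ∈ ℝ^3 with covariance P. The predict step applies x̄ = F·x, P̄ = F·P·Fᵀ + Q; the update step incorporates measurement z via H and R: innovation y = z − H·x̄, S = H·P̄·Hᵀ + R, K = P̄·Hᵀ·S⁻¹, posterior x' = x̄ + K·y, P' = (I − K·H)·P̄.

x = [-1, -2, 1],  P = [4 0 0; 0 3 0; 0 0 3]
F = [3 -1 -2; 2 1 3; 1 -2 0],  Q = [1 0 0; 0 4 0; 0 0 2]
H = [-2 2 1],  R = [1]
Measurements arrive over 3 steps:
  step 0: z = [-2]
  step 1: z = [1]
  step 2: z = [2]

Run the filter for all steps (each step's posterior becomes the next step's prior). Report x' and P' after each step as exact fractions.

step 0: x̄ = F·x = [-3, -1, 3]
step 0: P̄ = F·P·Fᵀ + Q = [52 3 18; 3 50 2; 18 2 18]
step 0: y = z − H·x̄ = [-9]
step 0: S = H·P̄·Hᵀ + R = [339]
step 0: K = P̄·Hᵀ·S⁻¹ = [-80/339; 32/113; -14/339]
step 0: x' = x̄ + K·y = [-99/113, -401/113, 381/113]
step 0: P' = (I − K·H)·P̄ = [11228/339 2899/113 4982/339; 2899/113 2578/113 674/113; 4982/339 674/113 5906/339]
step 1: x̄ = F·x = [-658/113, 544/113, 703/113]
step 1: P̄ = F·P·Fᵀ + Q = [28871/339 47695/339 -13603/339; 47695/339 213860/339 -16289/339; -13603/339 -16289/339 8054/339]
step 1: y = z − H·x̄ = [-2994/113]
step 1: S = H·P̄·Hᵀ + R = [195671/113]
step 1: K = P̄·Hᵀ·S⁻¹ = [1145/27953; 105347/195671; 894/195671]
step 1: x' = x̄ + K·y = [-193108/27953, -1849238/195671, 1193629/195671]
step 1: P' = (I − K·H)·P̄ = [6898226/83859 8596030/83859 -3392173/83859; 8596030/83859 75683441/587013 -30706421/587013; -3392173/83859 -30706421/587013 13925102/587013]
step 2: x̄ = F·x = [-656184/27953, -971863/195671, 2346720/195671]
step 2: P̄ = F·P·Fᵀ + Q = [52520384/83859 32209957/83859 -9538624/27953; 32209957/83859 168015521/587013 -40768485/195671; -9538624/27953 -40768485/195671 37168844/195671]
step 2: y = z − H·x̄ = [-9198228/195671]
step 2: S = H·P̄·Hᵀ + R = [762991385/587013]
step 2: K = P̄·Hᵀ·S⁻¹ = [-37281314/58691645; -237213811/762991385; 53503566/152598277]
step 2: x' = x̄ + K·y = [374784192/58691645, 566265911/58691645, -52691496/11738329]
step 2: P' = (I − K·H)·P̄ = [5977552924/58691645 7477764477/58691645 -607540884/11738329; 7477764477/58691645 122525400528/762991385 -10173227693/152598277; -607540884/11738329 -10173227693/152598277 4603895968/152598277]

step 0: x' = [-99/113, -401/113, 381/113], P' = [11228/339 2899/113 4982/339; 2899/113 2578/113 674/113; 4982/339 674/113 5906/339]
step 1: x' = [-193108/27953, -1849238/195671, 1193629/195671], P' = [6898226/83859 8596030/83859 -3392173/83859; 8596030/83859 75683441/587013 -30706421/587013; -3392173/83859 -30706421/587013 13925102/587013]
step 2: x' = [374784192/58691645, 566265911/58691645, -52691496/11738329], P' = [5977552924/58691645 7477764477/58691645 -607540884/11738329; 7477764477/58691645 122525400528/762991385 -10173227693/152598277; -607540884/11738329 -10173227693/152598277 4603895968/152598277]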